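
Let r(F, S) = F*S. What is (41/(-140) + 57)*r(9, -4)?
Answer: -71451/35 ≈ -2041.5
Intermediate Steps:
(41/(-140) + 57)*r(9, -4) = (41/(-140) + 57)*(9*(-4)) = (41*(-1/140) + 57)*(-36) = (-41/140 + 57)*(-36) = (7939/140)*(-36) = -71451/35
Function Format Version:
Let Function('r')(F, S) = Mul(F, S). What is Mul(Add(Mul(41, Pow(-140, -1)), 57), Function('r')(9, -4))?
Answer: Rational(-71451, 35) ≈ -2041.5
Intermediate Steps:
Mul(Add(Mul(41, Pow(-140, -1)), 57), Function('r')(9, -4)) = Mul(Add(Mul(41, Pow(-140, -1)), 57), Mul(9, -4)) = Mul(Add(Mul(41, Rational(-1, 140)), 57), -36) = Mul(Add(Rational(-41, 140), 57), -36) = Mul(Rational(7939, 140), -36) = Rational(-71451, 35)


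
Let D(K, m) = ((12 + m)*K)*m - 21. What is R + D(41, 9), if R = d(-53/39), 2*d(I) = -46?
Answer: 7705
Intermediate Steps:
D(K, m) = -21 + K*m*(12 + m) (D(K, m) = (K*(12 + m))*m - 21 = K*m*(12 + m) - 21 = -21 + K*m*(12 + m))
d(I) = -23 (d(I) = (½)*(-46) = -23)
R = -23
R + D(41, 9) = -23 + (-21 + 41*9² + 12*41*9) = -23 + (-21 + 41*81 + 4428) = -23 + (-21 + 3321 + 4428) = -23 + 7728 = 7705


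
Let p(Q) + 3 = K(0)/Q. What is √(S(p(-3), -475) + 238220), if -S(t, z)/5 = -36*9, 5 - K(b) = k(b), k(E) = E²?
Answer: 4*√14990 ≈ 489.73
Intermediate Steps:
K(b) = 5 - b²
p(Q) = -3 + 5/Q (p(Q) = -3 + (5 - 1*0²)/Q = -3 + (5 - 1*0)/Q = -3 + (5 + 0)/Q = -3 + 5/Q)
S(t, z) = 1620 (S(t, z) = -(-180)*9 = -5*(-324) = 1620)
√(S(p(-3), -475) + 238220) = √(1620 + 238220) = √239840 = 4*√14990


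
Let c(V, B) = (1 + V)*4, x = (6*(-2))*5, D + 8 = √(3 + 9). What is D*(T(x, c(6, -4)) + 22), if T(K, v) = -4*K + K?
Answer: -1616 + 404*√3 ≈ -916.25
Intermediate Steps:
D = -8 + 2*√3 (D = -8 + √(3 + 9) = -8 + √12 = -8 + 2*√3 ≈ -4.5359)
x = -60 (x = -12*5 = -60)
c(V, B) = 4 + 4*V
T(K, v) = -3*K
D*(T(x, c(6, -4)) + 22) = (-8 + 2*√3)*(-3*(-60) + 22) = (-8 + 2*√3)*(180 + 22) = (-8 + 2*√3)*202 = -1616 + 404*√3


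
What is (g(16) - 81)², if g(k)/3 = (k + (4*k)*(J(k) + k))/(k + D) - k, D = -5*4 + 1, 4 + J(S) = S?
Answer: 3751969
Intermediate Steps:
J(S) = -4 + S
D = -19 (D = -20 + 1 = -19)
g(k) = -3*k + 3*(k + 4*k*(-4 + 2*k))/(-19 + k) (g(k) = 3*((k + (4*k)*((-4 + k) + k))/(k - 19) - k) = 3*((k + (4*k)*(-4 + 2*k))/(-19 + k) - k) = 3*((k + 4*k*(-4 + 2*k))/(-19 + k) - k) = 3*(-k + (k + 4*k*(-4 + 2*k))/(-19 + k)) = -3*k + 3*(k + 4*k*(-4 + 2*k))/(-19 + k))
(g(16) - 81)² = (3*16*(4 + 7*16)/(-19 + 16) - 81)² = (3*16*(4 + 112)/(-3) - 81)² = (3*16*(-⅓)*116 - 81)² = (-1856 - 81)² = (-1937)² = 3751969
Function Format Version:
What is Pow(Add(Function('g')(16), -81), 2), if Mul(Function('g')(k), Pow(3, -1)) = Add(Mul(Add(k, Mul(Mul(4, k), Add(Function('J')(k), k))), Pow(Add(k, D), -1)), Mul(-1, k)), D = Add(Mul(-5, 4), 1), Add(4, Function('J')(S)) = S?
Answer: 3751969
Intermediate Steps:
Function('J')(S) = Add(-4, S)
D = -19 (D = Add(-20, 1) = -19)
Function('g')(k) = Add(Mul(-3, k), Mul(3, Pow(Add(-19, k), -1), Add(k, Mul(4, k, Add(-4, Mul(2, k)))))) (Function('g')(k) = Mul(3, Add(Mul(Add(k, Mul(Mul(4, k), Add(Add(-4, k), k))), Pow(Add(k, -19), -1)), Mul(-1, k))) = Mul(3, Add(Mul(Add(k, Mul(Mul(4, k), Add(-4, Mul(2, k)))), Pow(Add(-19, k), -1)), Mul(-1, k))) = Mul(3, Add(Mul(Add(k, Mul(4, k, Add(-4, Mul(2, k)))), Pow(Add(-19, k), -1)), Mul(-1, k))) = Mul(3, Add(Mul(Pow(Add(-19, k), -1), Add(k, Mul(4, k, Add(-4, Mul(2, k))))), Mul(-1, k))) = Mul(3, Add(Mul(-1, k), Mul(Pow(Add(-19, k), -1), Add(k, Mul(4, k, Add(-4, Mul(2, k))))))) = Add(Mul(-3, k), Mul(3, Pow(Add(-19, k), -1), Add(k, Mul(4, k, Add(-4, Mul(2, k)))))))
Pow(Add(Function('g')(16), -81), 2) = Pow(Add(Mul(3, 16, Pow(Add(-19, 16), -1), Add(4, Mul(7, 16))), -81), 2) = Pow(Add(Mul(3, 16, Pow(-3, -1), Add(4, 112)), -81), 2) = Pow(Add(Mul(3, 16, Rational(-1, 3), 116), -81), 2) = Pow(Add(-1856, -81), 2) = Pow(-1937, 2) = 3751969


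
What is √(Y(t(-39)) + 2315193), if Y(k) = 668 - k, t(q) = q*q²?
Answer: 2*√593795 ≈ 1541.2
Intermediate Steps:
t(q) = q³
√(Y(t(-39)) + 2315193) = √((668 - 1*(-39)³) + 2315193) = √((668 - 1*(-59319)) + 2315193) = √((668 + 59319) + 2315193) = √(59987 + 2315193) = √2375180 = 2*√593795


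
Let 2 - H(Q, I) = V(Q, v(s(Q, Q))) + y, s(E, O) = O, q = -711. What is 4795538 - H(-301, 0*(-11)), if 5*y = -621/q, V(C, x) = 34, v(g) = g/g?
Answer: 1894250219/395 ≈ 4.7956e+6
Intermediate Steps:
v(g) = 1
y = 69/395 (y = (-621/(-711))/5 = (-621*(-1/711))/5 = (⅕)*(69/79) = 69/395 ≈ 0.17468)
H(Q, I) = -12709/395 (H(Q, I) = 2 - (34 + 69/395) = 2 - 1*13499/395 = 2 - 13499/395 = -12709/395)
4795538 - H(-301, 0*(-11)) = 4795538 - 1*(-12709/395) = 4795538 + 12709/395 = 1894250219/395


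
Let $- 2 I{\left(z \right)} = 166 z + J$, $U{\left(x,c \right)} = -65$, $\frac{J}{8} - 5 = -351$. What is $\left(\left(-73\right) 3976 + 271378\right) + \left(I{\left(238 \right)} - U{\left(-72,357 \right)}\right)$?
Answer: $-37175$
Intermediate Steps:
$J = -2768$ ($J = 40 + 8 \left(-351\right) = 40 - 2808 = -2768$)
$I{\left(z \right)} = 1384 - 83 z$ ($I{\left(z \right)} = - \frac{166 z - 2768}{2} = - \frac{-2768 + 166 z}{2} = 1384 - 83 z$)
$\left(\left(-73\right) 3976 + 271378\right) + \left(I{\left(238 \right)} - U{\left(-72,357 \right)}\right) = \left(\left(-73\right) 3976 + 271378\right) + \left(\left(1384 - 19754\right) - -65\right) = \left(-290248 + 271378\right) + \left(\left(1384 - 19754\right) + 65\right) = -18870 + \left(-18370 + 65\right) = -18870 - 18305 = -37175$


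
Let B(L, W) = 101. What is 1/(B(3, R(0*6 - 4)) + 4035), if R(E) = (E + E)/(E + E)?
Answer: 1/4136 ≈ 0.00024178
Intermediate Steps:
R(E) = 1 (R(E) = (2*E)/((2*E)) = (2*E)*(1/(2*E)) = 1)
1/(B(3, R(0*6 - 4)) + 4035) = 1/(101 + 4035) = 1/4136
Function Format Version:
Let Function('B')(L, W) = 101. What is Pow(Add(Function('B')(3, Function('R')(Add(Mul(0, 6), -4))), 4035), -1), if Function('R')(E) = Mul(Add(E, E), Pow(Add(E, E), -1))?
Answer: Rational(1, 4136) ≈ 0.00024178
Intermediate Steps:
Function('R')(E) = 1 (Function('R')(E) = Mul(Mul(2, E), Pow(Mul(2, E), -1)) = Mul(Mul(2, E), Mul(Rational(1, 2), Pow(E, -1))) = 1)
Pow(Add(Function('B')(3, Function('R')(Add(Mul(0, 6), -4))), 4035), -1) = Pow(Add(101, 4035), -1) = Pow(4136, -1) = Rational(1, 4136)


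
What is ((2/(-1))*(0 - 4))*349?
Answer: 2792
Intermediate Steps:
((2/(-1))*(0 - 4))*349 = ((2*(-1))*(-4))*349 = -2*(-4)*349 = 8*349 = 2792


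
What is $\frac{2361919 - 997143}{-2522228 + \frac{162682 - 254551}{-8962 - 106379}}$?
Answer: $- \frac{52471542872}{96972069293} \approx -0.5411$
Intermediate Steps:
$\frac{2361919 - 997143}{-2522228 + \frac{162682 - 254551}{-8962 - 106379}} = \frac{1364776}{-2522228 - \frac{91869}{-115341}} = \frac{1364776}{-2522228 - - \frac{30623}{38447}} = \frac{1364776}{-2522228 + \frac{30623}{38447}} = \frac{1364776}{- \frac{96972069293}{38447}} = 1364776 \left(- \frac{38447}{96972069293}\right) = - \frac{52471542872}{96972069293}$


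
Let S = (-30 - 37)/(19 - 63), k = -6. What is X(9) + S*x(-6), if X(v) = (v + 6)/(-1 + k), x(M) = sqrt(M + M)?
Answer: -15/7 + 67*I*sqrt(3)/22 ≈ -2.1429 + 5.2749*I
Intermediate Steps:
S = 67/44 (S = -67/(-44) = -67*(-1/44) = 67/44 ≈ 1.5227)
x(M) = sqrt(2)*sqrt(M) (x(M) = sqrt(2*M) = sqrt(2)*sqrt(M))
X(v) = -6/7 - v/7 (X(v) = (v + 6)/(-1 - 6) = (6 + v)/(-7) = (6 + v)*(-1/7) = -6/7 - v/7)
X(9) + S*x(-6) = (-6/7 - 1/7*9) + 67*(sqrt(2)*sqrt(-6))/44 = (-6/7 - 9/7) + 67*(sqrt(2)*(I*sqrt(6)))/44 = -15/7 + 67*(2*I*sqrt(3))/44 = -15/7 + 67*I*sqrt(3)/22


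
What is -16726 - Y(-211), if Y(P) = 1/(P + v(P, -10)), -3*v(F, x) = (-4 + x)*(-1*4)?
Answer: -11524211/689 ≈ -16726.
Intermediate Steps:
v(F, x) = -16/3 + 4*x/3 (v(F, x) = -(-4 + x)*(-1*4)/3 = -(-4 + x)*(-4)/3 = -(16 - 4*x)/3 = -16/3 + 4*x/3)
Y(P) = 1/(-56/3 + P) (Y(P) = 1/(P + (-16/3 + (4/3)*(-10))) = 1/(P + (-16/3 - 40/3)) = 1/(P - 56/3) = 1/(-56/3 + P))
-16726 - Y(-211) = -16726 - 3/(-56 + 3*(-211)) = -16726 - 3/(-56 - 633) = -16726 - 3/(-689) = -16726 - 3*(-1)/689 = -16726 - 1*(-3/689) = -16726 + 3/689 = -11524211/689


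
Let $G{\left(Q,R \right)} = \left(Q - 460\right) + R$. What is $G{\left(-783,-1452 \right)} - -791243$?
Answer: $788548$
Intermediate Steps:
$G{\left(Q,R \right)} = -460 + Q + R$ ($G{\left(Q,R \right)} = \left(-460 + Q\right) + R = -460 + Q + R$)
$G{\left(-783,-1452 \right)} - -791243 = \left(-460 - 783 - 1452\right) - -791243 = -2695 + 791243 = 788548$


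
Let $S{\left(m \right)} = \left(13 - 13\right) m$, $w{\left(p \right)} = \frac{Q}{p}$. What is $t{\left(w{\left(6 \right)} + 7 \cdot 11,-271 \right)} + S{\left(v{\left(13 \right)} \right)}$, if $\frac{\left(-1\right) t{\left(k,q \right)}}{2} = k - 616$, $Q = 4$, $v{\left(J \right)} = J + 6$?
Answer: $\frac{3230}{3} \approx 1076.7$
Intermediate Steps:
$v{\left(J \right)} = 6 + J$
$w{\left(p \right)} = \frac{4}{p}$
$S{\left(m \right)} = 0$ ($S{\left(m \right)} = 0 m = 0$)
$t{\left(k,q \right)} = 1232 - 2 k$ ($t{\left(k,q \right)} = - 2 \left(k - 616\right) = - 2 \left(-616 + k\right) = 1232 - 2 k$)
$t{\left(w{\left(6 \right)} + 7 \cdot 11,-271 \right)} + S{\left(v{\left(13 \right)} \right)} = \left(1232 - 2 \left(\frac{4}{6} + 7 \cdot 11\right)\right) + 0 = \left(1232 - 2 \left(4 \cdot \frac{1}{6} + 77\right)\right) + 0 = \left(1232 - 2 \left(\frac{2}{3} + 77\right)\right) + 0 = \left(1232 - \frac{466}{3}\right) + 0 = \frac{3230}{3} + 0 = \frac{3230}{3}$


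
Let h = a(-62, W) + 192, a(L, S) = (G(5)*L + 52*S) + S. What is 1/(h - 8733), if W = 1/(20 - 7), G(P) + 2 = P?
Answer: -13/113398 ≈ -0.00011464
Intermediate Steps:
G(P) = -2 + P
W = 1/13 ≈ 0.076923
a(L, S) = 3*L + 53*S (a(L, S) = ((-2 + 5)*L + 52*S) + S = (3*L + 52*S) + S = 3*L + 53*S)
h = 131/13 (h = (3*(-62) + 53*(1/13)) + 192 = (-186 + 53/13) + 192 = -2365/13 + 192 = 131/13 ≈ 10.077)
1/(h - 8733) = 1/(131/13 - 8733) = 1/(-113398/13) = -13/113398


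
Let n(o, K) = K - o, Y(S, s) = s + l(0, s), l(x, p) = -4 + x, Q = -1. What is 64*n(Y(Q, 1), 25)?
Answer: 1792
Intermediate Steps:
Y(S, s) = -4 + s (Y(S, s) = s + (-4 + 0) = s - 4 = -4 + s)
64*n(Y(Q, 1), 25) = 64*(25 - (-4 + 1)) = 64*(25 - 1*(-3)) = 64*(25 + 3) = 64*28 = 1792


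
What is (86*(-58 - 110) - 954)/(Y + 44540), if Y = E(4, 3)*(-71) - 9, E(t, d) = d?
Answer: -7701/22159 ≈ -0.34753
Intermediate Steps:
Y = -222 (Y = 3*(-71) - 9 = -213 - 9 = -222)
(86*(-58 - 110) - 954)/(Y + 44540) = (86*(-58 - 110) - 954)/(-222 + 44540) = (86*(-168) - 954)/44318 = (-14448 - 954)*(1/44318) = -15402*1/44318 = -7701/22159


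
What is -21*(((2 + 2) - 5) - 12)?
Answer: 273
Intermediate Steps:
-21*(((2 + 2) - 5) - 12) = -21*((4 - 5) - 12) = -21*(-1 - 12) = -21*(-13) = 273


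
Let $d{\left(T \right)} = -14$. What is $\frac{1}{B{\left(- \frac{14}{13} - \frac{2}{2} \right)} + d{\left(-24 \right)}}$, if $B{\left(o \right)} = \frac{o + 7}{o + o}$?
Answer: $- \frac{27}{410} \approx -0.065854$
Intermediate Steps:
$B{\left(o \right)} = \frac{7 + o}{2 o}$
$\frac{1}{B{\left(- \frac{14}{13} - \frac{2}{2} \right)} + d{\left(-24 \right)}} = \frac{1}{\frac{7 - \left(1 + \frac{14}{13}\right)}{2 \left(- \frac{14}{13} - \frac{2}{2}\right)} - 14} = \frac{1}{\frac{7 - \frac{27}{13}}{2 \left(\left(-14\right) \frac{1}{13} - 1\right)} - 14} = \frac{1}{\frac{7 - \frac{27}{13}}{2 \left(- \frac{14}{13} - 1\right)} - 14} = \frac{1}{\frac{7 - \frac{27}{13}}{2 \left(- \frac{27}{13}\right)} - 14} = \frac{1}{\frac{1}{2} \left(- \frac{13}{27}\right) \frac{64}{13} - 14} = \frac{1}{- \frac{32}{27} - 14} = \frac{1}{- \frac{410}{27}} = - \frac{27}{410}$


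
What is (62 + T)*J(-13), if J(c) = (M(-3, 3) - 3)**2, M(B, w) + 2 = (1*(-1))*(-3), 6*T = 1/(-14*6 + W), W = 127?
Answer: 31994/129 ≈ 248.02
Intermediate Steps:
T = 1/258 (T = 1/(6*(-14*6 + 127)) = 1/(6*(-84 + 127)) = (1/6)/43 = (1/6)*(1/43) = 1/258 ≈ 0.0038760)
M(B, w) = 1 (M(B, w) = -2 + (1*(-1))*(-3) = -2 - 1*(-3) = -2 + 3 = 1)
J(c) = 4 (J(c) = (1 - 3)**2 = (-2)**2 = 4)
(62 + T)*J(-13) = (62 + 1/258)*4 = (15997/258)*4 = 31994/129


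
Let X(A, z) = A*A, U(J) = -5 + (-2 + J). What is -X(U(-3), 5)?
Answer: -100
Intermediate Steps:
U(J) = -7 + J
X(A, z) = A²
-X(U(-3), 5) = -(-7 - 3)² = -1*(-10)² = -1*100 = -100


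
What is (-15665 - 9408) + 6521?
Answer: -18552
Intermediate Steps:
(-15665 - 9408) + 6521 = -25073 + 6521 = -18552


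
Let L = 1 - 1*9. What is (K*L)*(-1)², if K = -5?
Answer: 40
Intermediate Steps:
L = -8 (L = 1 - 9 = -8)
(K*L)*(-1)² = -5*(-8)*(-1)² = 40*1 = 40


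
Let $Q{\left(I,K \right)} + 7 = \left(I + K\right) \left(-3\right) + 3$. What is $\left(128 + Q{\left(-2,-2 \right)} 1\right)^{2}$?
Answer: $18496$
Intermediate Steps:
$Q{\left(I,K \right)} = -4 - 3 I - 3 K$ ($Q{\left(I,K \right)} = -7 + \left(\left(I + K\right) \left(-3\right) + 3\right) = -7 - \left(-3 + 3 I + 3 K\right) = -4 - 3 I - 3 K$)
$\left(128 + Q{\left(-2,-2 \right)} 1\right)^{2} = \left(128 + \left(-4 - -6 - -6\right) 1\right)^{2} = \left(128 + \left(-4 + 6 + 6\right) 1\right)^{2} = \left(128 + 8 \cdot 1\right)^{2} = \left(128 + 8\right)^{2} = 136^{2} = 18496$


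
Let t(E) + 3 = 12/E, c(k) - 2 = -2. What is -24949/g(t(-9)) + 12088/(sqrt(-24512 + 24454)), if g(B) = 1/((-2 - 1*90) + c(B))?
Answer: 2295308 - 6044*I*sqrt(58)/29 ≈ 2.2953e+6 - 1587.2*I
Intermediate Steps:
c(k) = 0 (c(k) = 2 - 2 = 0)
t(E) = -3 + 12/E
g(B) = -1/92 (g(B) = 1/((-2 - 1*90) + 0) = 1/((-2 - 90) + 0) = 1/(-92 + 0) = 1/(-92) = -1/92)
-24949/g(t(-9)) + 12088/(sqrt(-24512 + 24454)) = -24949/(-1/92) + 12088/(sqrt(-24512 + 24454)) = -24949*(-92) + 12088/(sqrt(-58)) = 2295308 + 12088/((I*sqrt(58))) = 2295308 + 12088*(-I*sqrt(58)/58) = 2295308 - 6044*I*sqrt(58)/29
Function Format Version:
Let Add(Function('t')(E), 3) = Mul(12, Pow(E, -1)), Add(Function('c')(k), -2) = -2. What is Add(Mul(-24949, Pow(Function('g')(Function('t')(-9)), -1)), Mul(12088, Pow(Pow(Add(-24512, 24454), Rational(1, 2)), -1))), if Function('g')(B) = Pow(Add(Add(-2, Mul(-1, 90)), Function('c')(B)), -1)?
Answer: Add(2295308, Mul(Rational(-6044, 29), I, Pow(58, Rational(1, 2)))) ≈ Add(2.2953e+6, Mul(-1587.2, I))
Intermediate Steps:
Function('c')(k) = 0 (Function('c')(k) = Add(2, -2) = 0)
Function('t')(E) = Add(-3, Mul(12, Pow(E, -1)))
Function('g')(B) = Rational(-1, 92) (Function('g')(B) = Pow(Add(Add(-2, Mul(-1, 90)), 0), -1) = Pow(Add(Add(-2, -90), 0), -1) = Pow(Add(-92, 0), -1) = Pow(-92, -1) = Rational(-1, 92))
Add(Mul(-24949, Pow(Function('g')(Function('t')(-9)), -1)), Mul(12088, Pow(Pow(Add(-24512, 24454), Rational(1, 2)), -1))) = Add(Mul(-24949, Pow(Rational(-1, 92), -1)), Mul(12088, Pow(Pow(Add(-24512, 24454), Rational(1, 2)), -1))) = Add(Mul(-24949, -92), Mul(12088, Pow(Pow(-58, Rational(1, 2)), -1))) = Add(2295308, Mul(12088, Pow(Mul(I, Pow(58, Rational(1, 2))), -1))) = Add(2295308, Mul(12088, Mul(Rational(-1, 58), I, Pow(58, Rational(1, 2))))) = Add(2295308, Mul(Rational(-6044, 29), I, Pow(58, Rational(1, 2))))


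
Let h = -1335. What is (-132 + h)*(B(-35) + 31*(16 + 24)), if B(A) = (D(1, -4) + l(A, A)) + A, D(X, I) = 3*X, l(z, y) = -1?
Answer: -1770669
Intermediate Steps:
B(A) = 2 + A (B(A) = (3*1 - 1) + A = (3 - 1) + A = 2 + A)
(-132 + h)*(B(-35) + 31*(16 + 24)) = (-132 - 1335)*((2 - 35) + 31*(16 + 24)) = -1467*(-33 + 31*40) = -1467*(-33 + 1240) = -1467*1207 = -1770669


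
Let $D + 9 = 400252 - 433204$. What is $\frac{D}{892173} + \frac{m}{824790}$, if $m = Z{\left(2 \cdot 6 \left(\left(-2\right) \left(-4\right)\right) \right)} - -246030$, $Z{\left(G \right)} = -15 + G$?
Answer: $\frac{21376409557}{81761707630} \approx 0.26145$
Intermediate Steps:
$D = -32961$ ($D = -9 + \left(400252 - 433204\right) = -9 - 32952 = -32961$)
$m = 246111$ ($m = \left(-15 + 2 \cdot 6 \left(\left(-2\right) \left(-4\right)\right)\right) - -246030 = \left(-15 + 12 \cdot 8\right) + 246030 = \left(-15 + 96\right) + 246030 = 81 + 246030 = 246111$)
$\frac{D}{892173} + \frac{m}{824790} = - \frac{32961}{892173} + \frac{246111}{824790} = \left(-32961\right) \frac{1}{892173} + 246111 \cdot \frac{1}{824790} = - \frac{10987}{297391} + \frac{82037}{274930} = \frac{21376409557}{81761707630}$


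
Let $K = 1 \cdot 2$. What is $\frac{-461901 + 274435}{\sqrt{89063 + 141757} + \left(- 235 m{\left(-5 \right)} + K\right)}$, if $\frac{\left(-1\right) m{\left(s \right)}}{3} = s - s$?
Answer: $\frac{93733}{57704} - \frac{93733 \sqrt{57705}}{57704} \approx -388.58$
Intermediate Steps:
$K = 2$
$m{\left(s \right)} = 0$ ($m{\left(s \right)} = - 3 \left(s - s\right) = \left(-3\right) 0 = 0$)
$\frac{-461901 + 274435}{\sqrt{89063 + 141757} + \left(- 235 m{\left(-5 \right)} + K\right)} = \frac{-461901 + 274435}{\sqrt{89063 + 141757} + \left(\left(-235\right) 0 + 2\right)} = - \frac{187466}{\sqrt{230820} + \left(0 + 2\right)} = - \frac{187466}{2 \sqrt{57705} + 2} = - \frac{187466}{2 + 2 \sqrt{57705}}$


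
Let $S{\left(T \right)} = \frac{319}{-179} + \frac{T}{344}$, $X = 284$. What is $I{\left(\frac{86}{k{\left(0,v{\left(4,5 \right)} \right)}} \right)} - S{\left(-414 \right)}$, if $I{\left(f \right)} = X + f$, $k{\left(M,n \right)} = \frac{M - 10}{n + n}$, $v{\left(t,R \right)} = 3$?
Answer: $\frac{36235261}{153940} \approx 235.39$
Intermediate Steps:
$k{\left(M,n \right)} = \frac{-10 + M}{2 n}$
$S{\left(T \right)} = - \frac{319}{179} + \frac{T}{344}$ ($S{\left(T \right)} = 319 \left(- \frac{1}{179}\right) + T \frac{1}{344} = - \frac{319}{179} + \frac{T}{344}$)
$I{\left(f \right)} = 284 + f$
$I{\left(\frac{86}{k{\left(0,v{\left(4,5 \right)} \right)}} \right)} - S{\left(-414 \right)} = \left(284 + \frac{86}{\frac{1}{2} \cdot \frac{1}{3} \left(-10 + 0\right)}\right) - \left(- \frac{319}{179} + \frac{1}{344} \left(-414\right)\right) = \left(284 + \frac{86}{\frac{1}{2} \cdot \frac{1}{3} \left(-10\right)}\right) - \left(- \frac{319}{179} - \frac{207}{172}\right) = \left(284 + \frac{86}{- \frac{5}{3}}\right) - - \frac{91921}{30788} = \left(284 + 86 \left(- \frac{3}{5}\right)\right) + \frac{91921}{30788} = \left(284 - \frac{258}{5}\right) + \frac{91921}{30788} = \frac{1162}{5} + \frac{91921}{30788} = \frac{36235261}{153940}$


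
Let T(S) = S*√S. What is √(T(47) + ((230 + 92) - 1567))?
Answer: √(-1245 + 47*√47) ≈ 30.377*I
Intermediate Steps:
T(S) = S^(3/2)
√(T(47) + ((230 + 92) - 1567)) = √(47^(3/2) + ((230 + 92) - 1567)) = √(47*√47 + (322 - 1567)) = √(47*√47 - 1245) = √(-1245 + 47*√47)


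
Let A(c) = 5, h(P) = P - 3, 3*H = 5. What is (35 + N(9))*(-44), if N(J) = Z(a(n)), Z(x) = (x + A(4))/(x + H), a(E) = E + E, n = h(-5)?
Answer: -67672/43 ≈ -1573.8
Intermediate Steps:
H = 5/3 (H = (⅓)*5 = 5/3 ≈ 1.6667)
h(P) = -3 + P
n = -8 (n = -3 - 5 = -8)
a(E) = 2*E
Z(x) = (5 + x)/(5/3 + x) (Z(x) = (x + 5)/(x + 5/3) = (5 + x)/(5/3 + x))
N(J) = 33/43 (N(J) = 3*(5 + 2*(-8))/(5 + 3*(2*(-8))) = 3*(5 - 16)/(5 + 3*(-16)) = 3*(-11)/(5 - 48) = 3*(-11)/(-43) = 3*(-1/43)*(-11) = 33/43)
(35 + N(9))*(-44) = (35 + 33/43)*(-44) = (1538/43)*(-44) = -67672/43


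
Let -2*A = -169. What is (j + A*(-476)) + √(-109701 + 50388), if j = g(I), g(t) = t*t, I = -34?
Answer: -39066 + I*√59313 ≈ -39066.0 + 243.54*I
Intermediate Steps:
A = 169/2 (A = -½*(-169) = 169/2 ≈ 84.500)
g(t) = t²
j = 1156 (j = (-34)² = 1156)
(j + A*(-476)) + √(-109701 + 50388) = (1156 + (169/2)*(-476)) + √(-109701 + 50388) = (1156 - 40222) + √(-59313) = -39066 + I*√59313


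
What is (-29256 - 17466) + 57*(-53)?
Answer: -49743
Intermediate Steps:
(-29256 - 17466) + 57*(-53) = -46722 - 3021 = -49743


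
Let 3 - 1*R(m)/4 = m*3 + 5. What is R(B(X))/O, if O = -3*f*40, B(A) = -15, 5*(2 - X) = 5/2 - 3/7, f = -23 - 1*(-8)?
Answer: 43/450 ≈ 0.095556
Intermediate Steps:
f = -15 (f = -23 + 8 = -15)
X = 111/70 (X = 2 - (5/2 - 3/7)/5 = 2 - ⅕*29/14 = 2 - 29/70 = 111/70 ≈ 1.5857)
O = 1800 (O = -3*(-15)*40 = 45*40 = 1800)
R(m) = -8 - 12*m (R(m) = 12 - 4*(m*3 + 5) = 12 - 4*(3*m + 5) = 12 - 4*(5 + 3*m) = 12 + (-20 - 12*m) = -8 - 12*m)
R(B(X))/O = (-8 - 12*(-15))/1800 = (-8 + 180)*(1/1800) = 172*(1/1800) = 43/450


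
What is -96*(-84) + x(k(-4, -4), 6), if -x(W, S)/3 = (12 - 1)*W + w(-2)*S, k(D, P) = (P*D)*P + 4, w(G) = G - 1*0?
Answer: 10080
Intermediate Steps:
w(G) = G (w(G) = G + 0 = G)
k(D, P) = 4 + D*P**2 (k(D, P) = (D*P)*P + 4 = D*P**2 + 4 = 4 + D*P**2)
x(W, S) = -33*W + 6*S (x(W, S) = -3*((12 - 1)*W - 2*S) = -3*(11*W - 2*S) = -3*(-2*S + 11*W) = -33*W + 6*S)
-96*(-84) + x(k(-4, -4), 6) = -96*(-84) + (-33*(4 - 4*(-4)**2) + 6*6) = 8064 + (-33*(4 - 4*16) + 36) = 8064 + (-33*(4 - 64) + 36) = 8064 + (-33*(-60) + 36) = 8064 + (1980 + 36) = 8064 + 2016 = 10080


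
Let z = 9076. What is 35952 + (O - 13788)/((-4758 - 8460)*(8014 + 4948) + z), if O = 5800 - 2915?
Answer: 6159391564183/171322640 ≈ 35952.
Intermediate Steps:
O = 2885
35952 + (O - 13788)/((-4758 - 8460)*(8014 + 4948) + z) = 35952 + (2885 - 13788)/((-4758 - 8460)*(8014 + 4948) + 9076) = 35952 - 10903/(-13218*12962 + 9076) = 35952 - 10903/(-171331716 + 9076) = 35952 - 10903/(-171322640) = 35952 - 10903*(-1/171322640) = 35952 + 10903/171322640 = 6159391564183/171322640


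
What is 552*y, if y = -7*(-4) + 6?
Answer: 18768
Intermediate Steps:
y = 34 (y = 28 + 6 = 34)
552*y = 552*34 = 18768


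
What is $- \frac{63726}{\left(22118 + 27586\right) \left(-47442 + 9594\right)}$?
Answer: $\frac{559}{16501728} \approx 3.3875 \cdot 10^{-5}$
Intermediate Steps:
$- \frac{63726}{\left(22118 + 27586\right) \left(-47442 + 9594\right)} = - \frac{63726}{49704 \left(-37848\right)} = - \frac{63726}{-1881196992} = \left(-63726\right) \left(- \frac{1}{1881196992}\right) = \frac{559}{16501728}$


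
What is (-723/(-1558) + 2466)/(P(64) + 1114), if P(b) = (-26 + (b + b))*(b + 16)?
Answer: 3842751/14448892 ≈ 0.26595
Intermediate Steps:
P(b) = (-26 + 2*b)*(16 + b)
(-723/(-1558) + 2466)/(P(64) + 1114) = (-723/(-1558) + 2466)/((-416 + 2*64² + 6*64) + 1114) = (-723*(-1/1558) + 2466)/((-416 + 2*4096 + 384) + 1114) = (723/1558 + 2466)/((-416 + 8192 + 384) + 1114) = 3842751/(1558*(8160 + 1114)) = (3842751/1558)/9274 = (3842751/1558)*(1/9274) = 3842751/14448892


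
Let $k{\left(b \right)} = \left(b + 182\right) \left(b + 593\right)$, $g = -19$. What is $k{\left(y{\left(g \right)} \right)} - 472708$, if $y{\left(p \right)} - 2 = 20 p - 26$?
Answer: $-514666$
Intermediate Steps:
$y{\left(p \right)} = -24 + 20 p$ ($y{\left(p \right)} = 2 + \left(20 p - 26\right) = 2 + \left(-26 + 20 p\right) = -24 + 20 p$)
$k{\left(b \right)} = \left(182 + b\right) \left(593 + b\right)$
$k{\left(y{\left(g \right)} \right)} - 472708 = \left(107926 + \left(-24 + 20 \left(-19\right)\right)^{2} + 775 \left(-24 + 20 \left(-19\right)\right)\right) - 472708 = \left(107926 + \left(-24 - 380\right)^{2} + 775 \left(-24 - 380\right)\right) - 472708 = \left(107926 + \left(-404\right)^{2} + 775 \left(-404\right)\right) - 472708 = \left(107926 + 163216 - 313100\right) - 472708 = -41958 - 472708 = -514666$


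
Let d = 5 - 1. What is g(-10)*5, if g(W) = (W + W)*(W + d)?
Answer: 600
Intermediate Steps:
d = 4
g(W) = 2*W*(4 + W) (g(W) = (W + W)*(W + 4) = (2*W)*(4 + W) = 2*W*(4 + W))
g(-10)*5 = (2*(-10)*(4 - 10))*5 = (2*(-10)*(-6))*5 = 120*5 = 600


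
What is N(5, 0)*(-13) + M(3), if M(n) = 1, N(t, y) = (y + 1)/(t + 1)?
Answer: -7/6 ≈ -1.1667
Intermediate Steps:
N(t, y) = (1 + y)/(1 + t)
N(5, 0)*(-13) + M(3) = ((1 + 0)/(1 + 5))*(-13) + 1 = (1/6)*(-13) + 1 = -13/6 + 1 = -7/6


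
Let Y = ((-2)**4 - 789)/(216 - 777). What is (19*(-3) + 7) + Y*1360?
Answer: 60190/33 ≈ 1823.9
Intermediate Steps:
Y = 773/561 (Y = (16 - 789)/(-561) = -773*(-1/561) = 773/561 ≈ 1.3779)
(19*(-3) + 7) + Y*1360 = (19*(-3) + 7) + (773/561)*1360 = (-57 + 7) + 61840/33 = -50 + 61840/33 = 60190/33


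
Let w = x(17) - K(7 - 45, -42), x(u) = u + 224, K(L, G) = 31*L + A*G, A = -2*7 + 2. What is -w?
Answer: -915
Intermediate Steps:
A = -12 (A = -14 + 2 = -12)
K(L, G) = -12*G + 31*L (K(L, G) = 31*L - 12*G = -12*G + 31*L)
x(u) = 224 + u
w = 915 (w = (224 + 17) - (-12*(-42) + 31*(7 - 45)) = 241 - (504 + 31*(-38)) = 241 - (504 - 1178) = 241 - 1*(-674) = 241 + 674 = 915)
-w = -1*915 = -915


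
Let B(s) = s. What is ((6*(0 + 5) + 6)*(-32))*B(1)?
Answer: -1152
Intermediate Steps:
((6*(0 + 5) + 6)*(-32))*B(1) = ((6*(0 + 5) + 6)*(-32))*1 = ((6*5 + 6)*(-32))*1 = ((30 + 6)*(-32))*1 = (36*(-32))*1 = -1152*1 = -1152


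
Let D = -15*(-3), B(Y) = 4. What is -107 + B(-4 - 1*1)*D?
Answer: 73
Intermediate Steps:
D = 45
-107 + B(-4 - 1*1)*D = -107 + 4*45 = -107 + 180 = 73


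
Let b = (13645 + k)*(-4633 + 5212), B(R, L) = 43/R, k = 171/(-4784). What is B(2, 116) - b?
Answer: -37795574855/4784 ≈ -7.9004e+6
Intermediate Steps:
k = -171/4784 (k = 171*(-1/4784) = -171/4784 ≈ -0.035744)
b = 37795677711/4784 (b = (13645 - 171/4784)*(-4633 + 5212) = (65277509/4784)*579 = 37795677711/4784 ≈ 7.9004e+6)
B(2, 116) - b = 43/2 - 1*37795677711/4784 = 43*(½) - 37795677711/4784 = 43/2 - 37795677711/4784 = -37795574855/4784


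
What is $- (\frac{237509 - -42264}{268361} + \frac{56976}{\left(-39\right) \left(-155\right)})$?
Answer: $- \frac{5660454707}{540747415} \approx -10.468$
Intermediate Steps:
$- (\frac{237509 - -42264}{268361} + \frac{56976}{\left(-39\right) \left(-155\right)}) = - (\left(237509 + 42264\right) \frac{1}{268361} + \frac{56976}{6045}) = - (279773 \cdot \frac{1}{268361} + 56976 \cdot \frac{1}{6045}) = - (\frac{279773}{268361} + \frac{18992}{2015}) = \left(-1\right) \frac{5660454707}{540747415} = - \frac{5660454707}{540747415}$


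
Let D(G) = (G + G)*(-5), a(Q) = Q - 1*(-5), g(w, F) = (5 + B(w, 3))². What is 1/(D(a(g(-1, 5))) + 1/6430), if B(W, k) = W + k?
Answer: -6430/3472199 ≈ -0.0018519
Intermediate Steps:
g(w, F) = (8 + w)² (g(w, F) = (5 + (w + 3))² = (5 + (3 + w))² = (8 + w)²)
a(Q) = 5 + Q (a(Q) = Q + 5 = 5 + Q)
D(G) = -10*G (D(G) = (2*G)*(-5) = -10*G)
1/(D(a(g(-1, 5))) + 1/6430) = 1/(-10*(5 + (8 - 1)²) + 1/6430) = 1/(-10*(5 + 7²) + 1/6430) = 1/(-10*(5 + 49) + 1/6430) = 1/(-10*54 + 1/6430) = 1/(-540 + 1/6430) = 1/(-3472199/6430) = -6430/3472199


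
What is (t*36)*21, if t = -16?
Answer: -12096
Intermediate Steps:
(t*36)*21 = -16*36*21 = -576*21 = -12096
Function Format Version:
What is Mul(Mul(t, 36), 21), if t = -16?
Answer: -12096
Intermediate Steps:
Mul(Mul(t, 36), 21) = Mul(Mul(-16, 36), 21) = Mul(-576, 21) = -12096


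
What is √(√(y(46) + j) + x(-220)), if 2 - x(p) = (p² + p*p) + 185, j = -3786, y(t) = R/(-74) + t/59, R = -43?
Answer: √(-1848685678748 + 4366*I*√72142627010)/4366 ≈ 0.098772 + 311.42*I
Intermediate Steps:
y(t) = 43/74 + t/59 (y(t) = -43/(-74) + t/59 = -43*(-1/74) + t*(1/59) = 43/74 + t/59)
x(p) = -183 - 2*p² (x(p) = 2 - ((p² + p*p) + 185) = 2 - ((p² + p²) + 185) = 2 - (2*p² + 185) = 2 - (185 + 2*p²) = 2 + (-185 - 2*p²) = -183 - 2*p²)
√(√(y(46) + j) + x(-220)) = √(√((43/74 + (1/59)*46) - 3786) + (-183 - 2*(-220)²)) = √(√((43/74 + 46/59) - 3786) + (-183 - 2*48400)) = √(√(5941/4366 - 3786) + (-183 - 96800)) = √(√(-16523735/4366) - 96983) = √(I*√72142627010/4366 - 96983) = √(-96983 + I*√72142627010/4366)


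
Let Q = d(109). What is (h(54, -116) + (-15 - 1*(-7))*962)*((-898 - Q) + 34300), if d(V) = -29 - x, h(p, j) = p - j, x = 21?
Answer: -251759752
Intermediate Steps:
d(V) = -50 (d(V) = -29 - 1*21 = -29 - 21 = -50)
Q = -50
(h(54, -116) + (-15 - 1*(-7))*962)*((-898 - Q) + 34300) = ((54 - 1*(-116)) + (-15 - 1*(-7))*962)*((-898 - 1*(-50)) + 34300) = ((54 + 116) + (-15 + 7)*962)*((-898 + 50) + 34300) = (170 - 8*962)*(-848 + 34300) = (170 - 7696)*33452 = -7526*33452 = -251759752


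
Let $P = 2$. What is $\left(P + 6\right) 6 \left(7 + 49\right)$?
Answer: $2688$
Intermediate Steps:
$\left(P + 6\right) 6 \left(7 + 49\right) = \left(2 + 6\right) 6 \left(7 + 49\right) = 8 \cdot 6 \cdot 56 = 48 \cdot 56 = 2688$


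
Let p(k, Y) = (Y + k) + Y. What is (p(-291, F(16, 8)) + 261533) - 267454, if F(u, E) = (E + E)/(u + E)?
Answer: -18632/3 ≈ -6210.7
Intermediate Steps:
F(u, E) = 2*E/(E + u) (F(u, E) = (2*E)/(E + u) = 2*E/(E + u))
p(k, Y) = k + 2*Y
(p(-291, F(16, 8)) + 261533) - 267454 = ((-291 + 2*(2*8/(8 + 16))) + 261533) - 267454 = ((-291 + 2*(2*8/24)) + 261533) - 267454 = ((-291 + 2*(2*8*(1/24))) + 261533) - 267454 = ((-291 + 2*(⅔)) + 261533) - 267454 = ((-291 + 4/3) + 261533) - 267454 = (-869/3 + 261533) - 267454 = 783730/3 - 267454 = -18632/3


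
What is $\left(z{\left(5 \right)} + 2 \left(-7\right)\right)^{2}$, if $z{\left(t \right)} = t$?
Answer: $81$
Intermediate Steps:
$\left(z{\left(5 \right)} + 2 \left(-7\right)\right)^{2} = \left(5 + 2 \left(-7\right)\right)^{2} = \left(5 - 14\right)^{2} = \left(-9\right)^{2} = 81$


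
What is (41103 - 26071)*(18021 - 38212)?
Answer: -303511112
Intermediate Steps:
(41103 - 26071)*(18021 - 38212) = 15032*(-20191) = -303511112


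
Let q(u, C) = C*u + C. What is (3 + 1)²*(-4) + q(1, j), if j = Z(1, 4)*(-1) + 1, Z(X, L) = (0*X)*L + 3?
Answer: -68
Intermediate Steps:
Z(X, L) = 3 (Z(X, L) = 0*L + 3 = 0 + 3 = 3)
j = -2 (j = 3*(-1) + 1 = -3 + 1 = -2)
q(u, C) = C + C*u
(3 + 1)²*(-4) + q(1, j) = (3 + 1)²*(-4) - 2*(1 + 1) = 4²*(-4) - 2*2 = 16*(-4) - 4 = -64 - 4 = -68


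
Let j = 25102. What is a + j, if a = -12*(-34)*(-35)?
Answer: 10822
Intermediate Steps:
a = -14280 (a = 408*(-35) = -14280)
a + j = -14280 + 25102 = 10822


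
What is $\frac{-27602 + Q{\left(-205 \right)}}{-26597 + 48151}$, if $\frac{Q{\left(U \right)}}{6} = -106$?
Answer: $- \frac{14119}{10777} \approx -1.3101$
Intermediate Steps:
$Q{\left(U \right)} = -636$ ($Q{\left(U \right)} = 6 \left(-106\right) = -636$)
$\frac{-27602 + Q{\left(-205 \right)}}{-26597 + 48151} = \frac{-27602 - 636}{-26597 + 48151} = - \frac{28238}{21554} = \left(-28238\right) \frac{1}{21554} = - \frac{14119}{10777}$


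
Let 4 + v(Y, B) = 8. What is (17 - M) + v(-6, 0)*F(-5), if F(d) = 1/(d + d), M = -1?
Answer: 88/5 ≈ 17.600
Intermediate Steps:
v(Y, B) = 4 (v(Y, B) = -4 + 8 = 4)
F(d) = 1/(2*d)
(17 - M) + v(-6, 0)*F(-5) = (17 - 1*(-1)) + 4*((1/2)/(-5)) = (17 + 1) + 4*((1/2)*(-1/5)) = 18 + 4*(-1/10) = 18 - 2/5 = 88/5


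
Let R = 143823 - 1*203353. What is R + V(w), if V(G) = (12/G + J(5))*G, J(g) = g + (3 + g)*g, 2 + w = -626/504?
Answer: -1670589/28 ≈ -59664.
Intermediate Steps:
w = -817/252 (w = -2 - 626/504 = -2 - 626*1/504 = -2 - 313/252 = -817/252 ≈ -3.2421)
R = -59530 (R = 143823 - 203353 = -59530)
J(g) = g + g*(3 + g)
V(G) = G*(45 + 12/G) (V(G) = (12/G + 5*(4 + 5))*G = (12/G + 5*9)*G = (12/G + 45)*G = (45 + 12/G)*G = G*(45 + 12/G))
R + V(w) = -59530 + (12 + 45*(-817/252)) = -59530 + (12 - 4085/28) = -59530 - 3749/28 = -1670589/28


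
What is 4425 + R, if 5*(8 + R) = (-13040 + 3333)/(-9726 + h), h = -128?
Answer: 217635297/49270 ≈ 4417.2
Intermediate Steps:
R = -384453/49270 (R = -8 + ((-13040 + 3333)/(-9726 - 128))/5 = -8 + (-9707/(-9854))/5 = -8 + (-9707*(-1/9854))/5 = -8 + (1/5)*(9707/9854) = -8 + 9707/49270 = -384453/49270 ≈ -7.8030)
4425 + R = 4425 - 384453/49270 = 217635297/49270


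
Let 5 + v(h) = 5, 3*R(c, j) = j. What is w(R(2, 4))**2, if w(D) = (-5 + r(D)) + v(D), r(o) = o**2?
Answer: 841/81 ≈ 10.383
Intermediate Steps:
R(c, j) = j/3
v(h) = 0 (v(h) = -5 + 5 = 0)
w(D) = -5 + D**2 (w(D) = (-5 + D**2) + 0 = -5 + D**2)
w(R(2, 4))**2 = (-5 + ((1/3)*4)**2)**2 = (-5 + (4/3)**2)**2 = (-5 + 16/9)**2 = (-29/9)**2 = 841/81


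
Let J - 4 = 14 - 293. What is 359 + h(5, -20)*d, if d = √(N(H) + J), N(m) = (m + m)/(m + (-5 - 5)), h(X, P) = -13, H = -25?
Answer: 359 - 13*I*√13405/7 ≈ 359.0 - 215.02*I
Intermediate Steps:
N(m) = 2*m/(-10 + m) (N(m) = (2*m)/(m - 10) = (2*m)/(-10 + m) = 2*m/(-10 + m))
J = -275 (J = 4 + (14 - 293) = 4 - 279 = -275)
d = I*√13405/7 (d = √(2*(-25)/(-10 - 25) - 275) = √(2*(-25)/(-35) - 275) = √(2*(-25)*(-1/35) - 275) = √(10/7 - 275) = √(-1915/7) = I*√13405/7 ≈ 16.54*I)
359 + h(5, -20)*d = 359 - 13*I*√13405/7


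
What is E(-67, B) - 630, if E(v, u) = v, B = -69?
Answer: -697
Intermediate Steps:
E(-67, B) - 630 = -67 - 630 = -697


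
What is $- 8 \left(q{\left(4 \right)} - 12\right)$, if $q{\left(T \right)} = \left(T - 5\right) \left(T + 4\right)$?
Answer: $160$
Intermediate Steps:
$q{\left(T \right)} = \left(-5 + T\right) \left(4 + T\right)$
$- 8 \left(q{\left(4 \right)} - 12\right) = - 8 \left(\left(-20 + 4^{2} - 4\right) - 12\right) = - 8 \left(\left(-20 + 16 - 4\right) - 12\right) = - 8 \left(-8 - 12\right) = \left(-8\right) \left(-20\right) = 160$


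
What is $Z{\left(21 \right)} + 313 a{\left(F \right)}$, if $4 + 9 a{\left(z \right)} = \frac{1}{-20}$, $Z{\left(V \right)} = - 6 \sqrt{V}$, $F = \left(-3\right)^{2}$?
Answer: $- \frac{2817}{20} - 6 \sqrt{21} \approx -168.35$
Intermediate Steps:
$F = 9$
$a{\left(z \right)} = - \frac{9}{20}$ ($a{\left(z \right)} = - \frac{4}{9} + \frac{1}{9 \left(-20\right)} = - \frac{4}{9} + \frac{1}{9} \left(- \frac{1}{20}\right) = - \frac{4}{9} - \frac{1}{180} = - \frac{9}{20}$)
$Z{\left(21 \right)} + 313 a{\left(F \right)} = - 6 \sqrt{21} + 313 \left(- \frac{9}{20}\right) = - 6 \sqrt{21} - \frac{2817}{20} = - \frac{2817}{20} - 6 \sqrt{21}$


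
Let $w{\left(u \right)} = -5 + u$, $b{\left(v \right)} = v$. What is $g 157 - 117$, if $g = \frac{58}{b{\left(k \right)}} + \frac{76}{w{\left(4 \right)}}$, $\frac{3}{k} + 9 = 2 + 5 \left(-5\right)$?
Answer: $- \frac{327539}{3} \approx -1.0918 \cdot 10^{5}$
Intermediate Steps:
$k = - \frac{3}{32}$ ($k = \frac{3}{-9 + \left(2 + 5 \left(-5\right)\right)} = \frac{3}{-9 + \left(2 - 25\right)} = \frac{3}{-9 - 23} = \frac{3}{-32} = 3 \left(- \frac{1}{32}\right) = - \frac{3}{32} \approx -0.09375$)
$g = - \frac{2084}{3}$ ($g = \frac{58}{- \frac{3}{32}} + \frac{76}{-5 + 4} = 58 \left(- \frac{32}{3}\right) + \frac{76}{-1} = - \frac{1856}{3} + 76 \left(-1\right) = - \frac{1856}{3} - 76 = - \frac{2084}{3} \approx -694.67$)
$g 157 - 117 = \left(- \frac{2084}{3}\right) 157 - 117 = - \frac{327188}{3} - 117 = - \frac{327539}{3}$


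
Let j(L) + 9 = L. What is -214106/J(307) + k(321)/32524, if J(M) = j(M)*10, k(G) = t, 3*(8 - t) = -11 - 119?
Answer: -1305643232/18172785 ≈ -71.846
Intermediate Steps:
j(L) = -9 + L
t = 154/3 (t = 8 - (-11 - 119)/3 = 8 - ⅓*(-130) = 8 + 130/3 = 154/3 ≈ 51.333)
k(G) = 154/3
J(M) = -90 + 10*M (J(M) = (-9 + M)*10 = -90 + 10*M)
-214106/J(307) + k(321)/32524 = -214106/(-90 + 10*307) + (154/3)/32524 = -214106/(-90 + 3070) + (154/3)*(1/32524) = -214106/2980 + 77/48786 = -214106*1/2980 + 77/48786 = -107053/1490 + 77/48786 = -1305643232/18172785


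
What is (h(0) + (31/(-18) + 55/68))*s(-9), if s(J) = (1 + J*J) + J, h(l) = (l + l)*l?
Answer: -40807/612 ≈ -66.678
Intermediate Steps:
h(l) = 2*l² (h(l) = (2*l)*l = 2*l²)
s(J) = 1 + J + J² (s(J) = (1 + J²) + J = 1 + J + J²)
(h(0) + (31/(-18) + 55/68))*s(-9) = (2*0² + (31/(-18) + 55/68))*(1 - 9 + (-9)²) = (2*0 + (31*(-1/18) + 55*(1/68)))*(1 - 9 + 81) = (0 + (-31/18 + 55/68))*73 = (0 - 559/612)*73 = -559/612*73 = -40807/612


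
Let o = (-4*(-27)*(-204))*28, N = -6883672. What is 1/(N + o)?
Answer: -1/7500568 ≈ -1.3332e-7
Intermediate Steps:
o = -616896 (o = (108*(-204))*28 = -22032*28 = -616896)
1/(N + o) = 1/(-6883672 - 616896) = 1/(-7500568) = -1/7500568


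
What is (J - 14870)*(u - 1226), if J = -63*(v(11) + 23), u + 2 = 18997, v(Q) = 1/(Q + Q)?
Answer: -6380510289/22 ≈ -2.9002e+8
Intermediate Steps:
v(Q) = 1/(2*Q)
u = 18995 (u = -2 + 18997 = 18995)
J = -31941/22 (J = -63*((½)/11 + 23) = -63*((½)*(1/11) + 23) = -63*(1/22 + 23) = -63*507/22 = -31941/22 ≈ -1451.9)
(J - 14870)*(u - 1226) = (-31941/22 - 14870)*(18995 - 1226) = -359081/22*17769 = -6380510289/22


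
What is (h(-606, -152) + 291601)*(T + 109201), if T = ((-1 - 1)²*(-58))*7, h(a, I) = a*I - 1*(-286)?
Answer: 41309460423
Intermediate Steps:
h(a, I) = 286 + I*a (h(a, I) = I*a + 286 = 286 + I*a)
T = -1624 (T = ((-2)²*(-58))*7 = (4*(-58))*7 = -232*7 = -1624)
(h(-606, -152) + 291601)*(T + 109201) = ((286 - 152*(-606)) + 291601)*(-1624 + 109201) = ((286 + 92112) + 291601)*107577 = (92398 + 291601)*107577 = 383999*107577 = 41309460423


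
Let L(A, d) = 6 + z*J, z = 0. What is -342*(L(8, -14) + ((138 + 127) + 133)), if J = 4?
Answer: -138168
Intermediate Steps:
L(A, d) = 6 (L(A, d) = 6 + 0*4 = 6 + 0 = 6)
-342*(L(8, -14) + ((138 + 127) + 133)) = -342*(6 + ((138 + 127) + 133)) = -342*(6 + (265 + 133)) = -342*(6 + 398) = -342*404 = -138168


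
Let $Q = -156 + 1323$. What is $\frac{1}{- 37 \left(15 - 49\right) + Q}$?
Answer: $\frac{1}{2425} \approx 0.00041237$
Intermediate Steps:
$Q = 1167$
$\frac{1}{- 37 \left(15 - 49\right) + Q} = \frac{1}{- 37 \left(15 - 49\right) + 1167} = \frac{1}{\left(-37\right) \left(-34\right) + 1167} = \frac{1}{1258 + 1167} = \frac{1}{2425}$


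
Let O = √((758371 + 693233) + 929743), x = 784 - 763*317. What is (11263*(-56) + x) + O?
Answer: -871815 + √2381347 ≈ -8.7027e+5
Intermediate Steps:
x = -241087 (x = 784 - 241871 = -241087)
O = √2381347 (O = √(1451604 + 929743) = √2381347 ≈ 1543.2)
(11263*(-56) + x) + O = (11263*(-56) - 241087) + √2381347 = (-630728 - 241087) + √2381347 = -871815 + √2381347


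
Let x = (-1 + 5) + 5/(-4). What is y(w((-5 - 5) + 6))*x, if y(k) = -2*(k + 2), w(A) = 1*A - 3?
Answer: 55/2 ≈ 27.500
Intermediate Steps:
w(A) = -3 + A (w(A) = A - 3 = -3 + A)
x = 11/4 (x = 4 + 5*(-1/4) = 4 - 5/4 = 11/4 ≈ 2.7500)
y(k) = -4 - 2*k (y(k) = -2*(2 + k) = -4 - 2*k)
y(w((-5 - 5) + 6))*x = (-4 - 2*(-3 + ((-5 - 5) + 6)))*(11/4) = (-4 - 2*(-3 + (-10 + 6)))*(11/4) = (-4 - 2*(-3 - 4))*(11/4) = (-4 - 2*(-7))*(11/4) = (-4 + 14)*(11/4) = 10*(11/4) = 55/2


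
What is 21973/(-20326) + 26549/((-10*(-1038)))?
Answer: 155777617/105491940 ≈ 1.4767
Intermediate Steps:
21973/(-20326) + 26549/((-10*(-1038))) = 21973*(-1/20326) + 26549/10380 = -21973/20326 + 26549*(1/10380) = -21973/20326 + 26549/10380 = 155777617/105491940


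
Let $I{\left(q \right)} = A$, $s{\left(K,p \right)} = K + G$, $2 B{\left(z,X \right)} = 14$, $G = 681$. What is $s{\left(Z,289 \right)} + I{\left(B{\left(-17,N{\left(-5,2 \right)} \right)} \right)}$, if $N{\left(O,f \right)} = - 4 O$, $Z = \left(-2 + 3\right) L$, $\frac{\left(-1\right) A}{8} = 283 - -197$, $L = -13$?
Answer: $-3172$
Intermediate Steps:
$A = -3840$ ($A = - 8 \left(283 - -197\right) = - 8 \left(283 + 197\right) = \left(-8\right) 480 = -3840$)
$Z = -13$ ($Z = \left(-2 + 3\right) \left(-13\right) = 1 \left(-13\right) = -13$)
$B{\left(z,X \right)} = 7$ ($B{\left(z,X \right)} = \frac{1}{2} \cdot 14 = 7$)
$s{\left(K,p \right)} = 681 + K$ ($s{\left(K,p \right)} = K + 681 = 681 + K$)
$I{\left(q \right)} = -3840$
$s{\left(Z,289 \right)} + I{\left(B{\left(-17,N{\left(-5,2 \right)} \right)} \right)} = \left(681 - 13\right) - 3840 = 668 - 3840 = -3172$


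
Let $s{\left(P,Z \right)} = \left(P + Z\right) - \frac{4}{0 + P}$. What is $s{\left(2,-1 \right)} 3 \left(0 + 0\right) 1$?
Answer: $0$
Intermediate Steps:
$s{\left(P,Z \right)} = P + Z - \frac{4}{P}$ ($s{\left(P,Z \right)} = \left(P + Z\right) - \frac{4}{P} = P + Z - \frac{4}{P}$)
$s{\left(2,-1 \right)} 3 \left(0 + 0\right) 1 = \left(2 - 1 - \frac{4}{2}\right) 3 \left(0 + 0\right) 1 = \left(2 - 1 - 2\right) 3 \cdot 0 \cdot 1 = \left(2 - 1 - 2\right) 0 \cdot 1 = \left(-1\right) 0 \cdot 1 = 0 \cdot 1 = 0$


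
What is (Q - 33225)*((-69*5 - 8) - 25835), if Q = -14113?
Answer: 1239687544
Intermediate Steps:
(Q - 33225)*((-69*5 - 8) - 25835) = (-14113 - 33225)*((-69*5 - 8) - 25835) = -47338*((-345 - 8) - 25835) = -47338*(-353 - 25835) = -47338*(-26188) = 1239687544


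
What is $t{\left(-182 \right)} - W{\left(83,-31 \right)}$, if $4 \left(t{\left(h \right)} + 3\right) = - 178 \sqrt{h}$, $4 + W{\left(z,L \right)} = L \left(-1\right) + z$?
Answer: $-113 - \frac{89 i \sqrt{182}}{2} \approx -113.0 - 600.34 i$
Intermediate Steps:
$W{\left(z,L \right)} = -4 + z - L$ ($W{\left(z,L \right)} = -4 + \left(L \left(-1\right) + z\right) = -4 - \left(L - z\right) = -4 + z - L$)
$t{\left(h \right)} = -3 - \frac{89 \sqrt{h}}{2}$ ($t{\left(h \right)} = -3 + \frac{\left(-178\right) \sqrt{h}}{4} = -3 - \frac{89 \sqrt{h}}{2}$)
$t{\left(-182 \right)} - W{\left(83,-31 \right)} = \left(-3 - \frac{89 \sqrt{-182}}{2}\right) - \left(-4 + 83 - -31\right) = \left(-3 - \frac{89 i \sqrt{182}}{2}\right) - \left(-4 + 83 + 31\right) = \left(-3 - \frac{89 i \sqrt{182}}{2}\right) - 110 = -113 - \frac{89 i \sqrt{182}}{2}$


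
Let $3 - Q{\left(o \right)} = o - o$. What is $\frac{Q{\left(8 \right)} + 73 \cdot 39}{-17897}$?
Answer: $- \frac{2850}{17897} \approx -0.15924$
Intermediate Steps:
$Q{\left(o \right)} = 3$ ($Q{\left(o \right)} = 3 - \left(o - o\right) = 3 - 0 = 3 + 0 = 3$)
$\frac{Q{\left(8 \right)} + 73 \cdot 39}{-17897} = \frac{3 + 73 \cdot 39}{-17897} = \left(3 + 2847\right) \left(- \frac{1}{17897}\right) = 2850 \left(- \frac{1}{17897}\right) = - \frac{2850}{17897}$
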